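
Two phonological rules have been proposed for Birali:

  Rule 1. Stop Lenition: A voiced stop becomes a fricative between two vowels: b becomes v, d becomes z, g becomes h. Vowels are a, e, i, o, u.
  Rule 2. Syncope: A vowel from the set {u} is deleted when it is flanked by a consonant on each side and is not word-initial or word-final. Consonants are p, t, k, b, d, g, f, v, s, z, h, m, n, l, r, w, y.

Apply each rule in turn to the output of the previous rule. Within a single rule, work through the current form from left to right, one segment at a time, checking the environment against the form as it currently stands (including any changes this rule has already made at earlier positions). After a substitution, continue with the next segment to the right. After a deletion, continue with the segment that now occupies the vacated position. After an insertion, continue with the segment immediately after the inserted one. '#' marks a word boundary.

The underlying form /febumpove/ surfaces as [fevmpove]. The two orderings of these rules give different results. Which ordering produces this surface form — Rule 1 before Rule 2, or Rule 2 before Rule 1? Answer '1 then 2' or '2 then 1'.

Order 1 then 2:
  1 Stop Lenition: [febumpove] → [fevumpove]
  2 Syncope: [fevumpove] → [fevmpove]
  result: [fevmpove]
Order 2 then 1:
  2 Syncope: [febumpove] → [febmpove]
  1 Stop Lenition: no change — [febmpove]
  result: [febmpove]

1 then 2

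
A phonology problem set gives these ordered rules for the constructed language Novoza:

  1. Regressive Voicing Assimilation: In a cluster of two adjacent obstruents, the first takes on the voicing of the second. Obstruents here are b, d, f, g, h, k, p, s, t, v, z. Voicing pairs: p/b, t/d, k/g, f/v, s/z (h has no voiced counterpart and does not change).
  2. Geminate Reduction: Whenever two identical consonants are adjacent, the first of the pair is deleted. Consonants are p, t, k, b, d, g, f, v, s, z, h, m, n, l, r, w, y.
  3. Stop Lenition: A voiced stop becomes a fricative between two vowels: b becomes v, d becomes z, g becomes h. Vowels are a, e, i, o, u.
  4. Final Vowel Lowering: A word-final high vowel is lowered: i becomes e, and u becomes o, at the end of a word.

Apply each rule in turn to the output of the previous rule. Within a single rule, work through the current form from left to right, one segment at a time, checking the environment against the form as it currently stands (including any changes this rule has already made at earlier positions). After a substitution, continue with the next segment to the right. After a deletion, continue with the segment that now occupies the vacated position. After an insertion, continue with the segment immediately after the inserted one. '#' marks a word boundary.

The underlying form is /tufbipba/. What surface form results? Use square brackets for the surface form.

[tuvbiva]

1 Regressive Voicing Assimilation: [tufbipba] → [tuvbibba]
2 Geminate Reduction: [tuvbibba] → [tuvbiba]
3 Stop Lenition: [tuvbiba] → [tuvbiva]
4 Final Vowel Lowering: no change — [tuvbiva]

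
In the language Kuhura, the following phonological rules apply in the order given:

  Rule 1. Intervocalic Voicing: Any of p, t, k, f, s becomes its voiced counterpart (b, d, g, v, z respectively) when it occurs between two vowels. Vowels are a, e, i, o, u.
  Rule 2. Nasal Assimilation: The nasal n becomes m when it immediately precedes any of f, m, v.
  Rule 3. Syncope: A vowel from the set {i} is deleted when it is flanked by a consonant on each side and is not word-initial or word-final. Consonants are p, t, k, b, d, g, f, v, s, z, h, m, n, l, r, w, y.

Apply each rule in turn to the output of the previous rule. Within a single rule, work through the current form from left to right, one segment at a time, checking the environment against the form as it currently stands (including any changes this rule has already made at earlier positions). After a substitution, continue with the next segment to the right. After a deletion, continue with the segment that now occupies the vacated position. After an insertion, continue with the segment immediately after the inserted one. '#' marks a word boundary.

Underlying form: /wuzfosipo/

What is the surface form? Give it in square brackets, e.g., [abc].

[wuzfozbo]

Rule 1 Intervocalic Voicing: [wuzfosipo] → [wuzfozibo]
Rule 2 Nasal Assimilation: no change — [wuzfozibo]
Rule 3 Syncope: [wuzfozibo] → [wuzfozbo]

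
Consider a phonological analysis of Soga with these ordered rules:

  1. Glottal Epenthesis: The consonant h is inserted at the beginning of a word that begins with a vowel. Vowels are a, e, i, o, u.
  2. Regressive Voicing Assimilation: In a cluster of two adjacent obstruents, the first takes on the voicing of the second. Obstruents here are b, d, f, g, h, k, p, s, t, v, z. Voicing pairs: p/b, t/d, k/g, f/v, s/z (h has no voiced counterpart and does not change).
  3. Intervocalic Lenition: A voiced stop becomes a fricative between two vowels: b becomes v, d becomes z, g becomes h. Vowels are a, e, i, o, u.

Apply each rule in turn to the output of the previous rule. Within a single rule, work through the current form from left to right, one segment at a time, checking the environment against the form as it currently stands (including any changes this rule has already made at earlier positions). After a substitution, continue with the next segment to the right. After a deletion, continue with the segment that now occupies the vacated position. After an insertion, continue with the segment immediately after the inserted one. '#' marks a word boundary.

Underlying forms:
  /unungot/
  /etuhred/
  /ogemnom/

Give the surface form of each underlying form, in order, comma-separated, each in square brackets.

/unungot/:
  1 Glottal Epenthesis: [unungot] → [hunungot]
  2 Regressive Voicing Assimilation: no change — [hunungot]
  3 Intervocalic Lenition: no change — [hunungot]
/etuhred/:
  1 Glottal Epenthesis: [etuhred] → [hetuhred]
  2 Regressive Voicing Assimilation: no change — [hetuhred]
  3 Intervocalic Lenition: no change — [hetuhred]
/ogemnom/:
  1 Glottal Epenthesis: [ogemnom] → [hogemnom]
  2 Regressive Voicing Assimilation: no change — [hogemnom]
  3 Intervocalic Lenition: [hogemnom] → [hohemnom]

[hunungot], [hetuhred], [hohemnom]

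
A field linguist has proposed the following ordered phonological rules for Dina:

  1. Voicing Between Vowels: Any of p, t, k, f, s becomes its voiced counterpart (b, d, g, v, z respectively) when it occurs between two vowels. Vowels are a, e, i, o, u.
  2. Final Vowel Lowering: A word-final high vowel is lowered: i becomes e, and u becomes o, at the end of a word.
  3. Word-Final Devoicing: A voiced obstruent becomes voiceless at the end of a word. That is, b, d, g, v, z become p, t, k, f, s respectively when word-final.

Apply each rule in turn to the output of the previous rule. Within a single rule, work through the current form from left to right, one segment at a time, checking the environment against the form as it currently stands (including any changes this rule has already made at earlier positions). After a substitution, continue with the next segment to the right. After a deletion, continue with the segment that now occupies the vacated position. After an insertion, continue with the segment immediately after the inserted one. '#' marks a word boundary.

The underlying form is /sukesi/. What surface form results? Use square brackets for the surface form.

[sugeze]

1 Voicing Between Vowels: [sukesi] → [sugezi]
2 Final Vowel Lowering: [sugezi] → [sugeze]
3 Word-Final Devoicing: no change — [sugeze]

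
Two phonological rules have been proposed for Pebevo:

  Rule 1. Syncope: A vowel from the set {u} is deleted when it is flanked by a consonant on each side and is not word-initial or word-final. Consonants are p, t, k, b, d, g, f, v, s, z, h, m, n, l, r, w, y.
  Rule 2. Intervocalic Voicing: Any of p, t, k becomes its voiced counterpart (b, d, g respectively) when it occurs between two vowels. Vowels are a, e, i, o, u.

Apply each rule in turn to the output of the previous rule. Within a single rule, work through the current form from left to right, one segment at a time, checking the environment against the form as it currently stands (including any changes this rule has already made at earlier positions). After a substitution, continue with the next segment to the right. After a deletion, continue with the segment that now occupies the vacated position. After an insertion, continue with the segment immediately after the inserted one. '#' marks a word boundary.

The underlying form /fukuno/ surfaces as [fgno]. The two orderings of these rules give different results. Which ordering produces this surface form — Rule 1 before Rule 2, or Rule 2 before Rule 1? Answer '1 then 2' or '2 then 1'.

Order 1 then 2:
  1 Syncope: [fukuno] → [fkno]
  2 Intervocalic Voicing: no change — [fkno]
  result: [fkno]
Order 2 then 1:
  2 Intervocalic Voicing: [fukuno] → [fuguno]
  1 Syncope: [fuguno] → [fgno]
  result: [fgno]

2 then 1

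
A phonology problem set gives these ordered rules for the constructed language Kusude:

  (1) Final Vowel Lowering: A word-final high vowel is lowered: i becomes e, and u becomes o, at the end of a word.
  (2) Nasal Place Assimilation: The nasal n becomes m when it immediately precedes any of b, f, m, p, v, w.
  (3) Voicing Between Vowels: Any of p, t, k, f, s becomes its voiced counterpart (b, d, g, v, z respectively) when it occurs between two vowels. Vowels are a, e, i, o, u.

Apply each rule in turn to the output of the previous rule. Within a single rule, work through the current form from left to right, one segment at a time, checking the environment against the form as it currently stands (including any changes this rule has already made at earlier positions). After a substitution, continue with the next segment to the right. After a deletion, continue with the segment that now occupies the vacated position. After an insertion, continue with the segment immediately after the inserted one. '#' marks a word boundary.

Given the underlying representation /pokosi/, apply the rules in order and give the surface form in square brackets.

[pogoze]

(1) Final Vowel Lowering: [pokosi] → [pokose]
(2) Nasal Place Assimilation: no change — [pokose]
(3) Voicing Between Vowels: [pokose] → [pogoze]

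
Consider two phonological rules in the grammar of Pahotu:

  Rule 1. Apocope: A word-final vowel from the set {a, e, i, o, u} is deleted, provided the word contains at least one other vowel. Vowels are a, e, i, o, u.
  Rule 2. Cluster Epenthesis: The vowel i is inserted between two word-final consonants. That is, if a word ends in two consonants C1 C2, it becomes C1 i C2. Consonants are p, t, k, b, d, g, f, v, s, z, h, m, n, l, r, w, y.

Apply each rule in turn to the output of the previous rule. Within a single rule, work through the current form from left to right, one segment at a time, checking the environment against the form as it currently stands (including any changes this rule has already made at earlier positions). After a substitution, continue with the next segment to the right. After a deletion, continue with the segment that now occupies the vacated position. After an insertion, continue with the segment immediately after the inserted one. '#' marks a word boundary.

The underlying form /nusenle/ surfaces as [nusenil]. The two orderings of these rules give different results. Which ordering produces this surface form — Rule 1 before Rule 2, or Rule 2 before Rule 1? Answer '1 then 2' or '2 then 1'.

1 then 2

Order 1 then 2:
  1 Apocope: [nusenle] → [nusenl]
  2 Cluster Epenthesis: [nusenl] → [nusenil]
  result: [nusenil]
Order 2 then 1:
  2 Cluster Epenthesis: no change — [nusenle]
  1 Apocope: [nusenle] → [nusenl]
  result: [nusenl]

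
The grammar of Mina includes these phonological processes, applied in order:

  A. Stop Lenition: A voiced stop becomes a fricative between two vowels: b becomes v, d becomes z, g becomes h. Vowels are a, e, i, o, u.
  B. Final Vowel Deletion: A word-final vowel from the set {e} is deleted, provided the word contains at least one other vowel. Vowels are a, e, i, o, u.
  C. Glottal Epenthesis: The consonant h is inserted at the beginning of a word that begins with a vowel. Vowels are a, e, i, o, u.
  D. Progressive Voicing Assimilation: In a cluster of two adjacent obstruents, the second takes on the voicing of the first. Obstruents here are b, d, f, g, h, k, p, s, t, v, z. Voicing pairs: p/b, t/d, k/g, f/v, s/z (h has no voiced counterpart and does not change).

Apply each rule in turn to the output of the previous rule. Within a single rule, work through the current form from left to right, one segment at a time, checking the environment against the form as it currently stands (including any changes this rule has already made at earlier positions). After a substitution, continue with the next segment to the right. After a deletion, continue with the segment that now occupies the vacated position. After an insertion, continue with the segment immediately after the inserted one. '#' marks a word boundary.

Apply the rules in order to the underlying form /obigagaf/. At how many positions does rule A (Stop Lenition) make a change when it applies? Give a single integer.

3

A Stop Lenition: [obigagaf] → [ovihahaf]
B Final Vowel Deletion: no change — [ovihahaf]
C Glottal Epenthesis: [ovihahaf] → [hovihahaf]
D Progressive Voicing Assimilation: no change — [hovihahaf]
Rule A changed 3 position(s).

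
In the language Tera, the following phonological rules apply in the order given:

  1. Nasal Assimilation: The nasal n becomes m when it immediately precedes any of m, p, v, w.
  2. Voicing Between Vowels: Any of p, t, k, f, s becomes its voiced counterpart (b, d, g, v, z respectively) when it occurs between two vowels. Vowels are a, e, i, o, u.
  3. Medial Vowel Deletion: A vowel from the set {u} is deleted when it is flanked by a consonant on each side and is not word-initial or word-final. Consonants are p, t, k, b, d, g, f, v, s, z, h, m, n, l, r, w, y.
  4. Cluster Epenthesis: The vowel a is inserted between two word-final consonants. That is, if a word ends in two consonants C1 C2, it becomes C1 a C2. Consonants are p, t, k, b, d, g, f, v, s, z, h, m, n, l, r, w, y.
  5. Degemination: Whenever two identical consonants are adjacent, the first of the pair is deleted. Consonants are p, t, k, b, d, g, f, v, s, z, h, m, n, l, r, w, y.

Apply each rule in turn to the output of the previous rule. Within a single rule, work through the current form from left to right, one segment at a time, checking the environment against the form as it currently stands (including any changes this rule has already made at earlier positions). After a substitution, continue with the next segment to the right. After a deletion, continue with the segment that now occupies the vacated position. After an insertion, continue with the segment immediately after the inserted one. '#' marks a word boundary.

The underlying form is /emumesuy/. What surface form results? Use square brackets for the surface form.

1 Nasal Assimilation: no change — [emumesuy]
2 Voicing Between Vowels: [emumesuy] → [emumezuy]
3 Medial Vowel Deletion: [emumezuy] → [emmezy]
4 Cluster Epenthesis: [emmezy] → [emmezay]
5 Degemination: [emmezay] → [emezay]

[emezay]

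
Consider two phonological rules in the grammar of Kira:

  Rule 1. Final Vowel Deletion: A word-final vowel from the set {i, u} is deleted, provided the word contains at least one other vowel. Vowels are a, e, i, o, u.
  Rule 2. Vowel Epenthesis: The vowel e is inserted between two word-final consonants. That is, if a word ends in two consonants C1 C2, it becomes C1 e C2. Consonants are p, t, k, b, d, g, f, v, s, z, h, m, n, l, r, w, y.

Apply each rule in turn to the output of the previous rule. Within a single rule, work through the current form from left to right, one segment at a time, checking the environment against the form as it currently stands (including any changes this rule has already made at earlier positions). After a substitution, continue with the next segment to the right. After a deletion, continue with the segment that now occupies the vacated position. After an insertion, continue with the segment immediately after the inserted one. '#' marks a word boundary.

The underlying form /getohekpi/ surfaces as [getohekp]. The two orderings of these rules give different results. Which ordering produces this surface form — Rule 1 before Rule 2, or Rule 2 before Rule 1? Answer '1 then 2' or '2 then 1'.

2 then 1

Order 1 then 2:
  1 Final Vowel Deletion: [getohekpi] → [getohekp]
  2 Vowel Epenthesis: [getohekp] → [getohekep]
  result: [getohekep]
Order 2 then 1:
  2 Vowel Epenthesis: no change — [getohekpi]
  1 Final Vowel Deletion: [getohekpi] → [getohekp]
  result: [getohekp]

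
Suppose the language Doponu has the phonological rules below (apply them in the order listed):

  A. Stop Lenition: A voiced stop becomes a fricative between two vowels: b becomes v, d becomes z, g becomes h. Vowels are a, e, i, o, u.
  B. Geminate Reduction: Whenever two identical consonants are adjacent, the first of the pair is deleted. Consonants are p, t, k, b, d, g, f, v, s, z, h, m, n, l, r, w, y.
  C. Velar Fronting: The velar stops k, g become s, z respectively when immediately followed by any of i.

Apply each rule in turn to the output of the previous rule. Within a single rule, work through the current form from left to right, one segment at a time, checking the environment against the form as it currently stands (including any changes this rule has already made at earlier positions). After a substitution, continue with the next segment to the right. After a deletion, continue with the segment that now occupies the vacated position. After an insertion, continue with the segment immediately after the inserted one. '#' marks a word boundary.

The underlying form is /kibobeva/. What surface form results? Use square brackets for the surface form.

A Stop Lenition: [kibobeva] → [kivoveva]
B Geminate Reduction: no change — [kivoveva]
C Velar Fronting: [kivoveva] → [sivoveva]

[sivoveva]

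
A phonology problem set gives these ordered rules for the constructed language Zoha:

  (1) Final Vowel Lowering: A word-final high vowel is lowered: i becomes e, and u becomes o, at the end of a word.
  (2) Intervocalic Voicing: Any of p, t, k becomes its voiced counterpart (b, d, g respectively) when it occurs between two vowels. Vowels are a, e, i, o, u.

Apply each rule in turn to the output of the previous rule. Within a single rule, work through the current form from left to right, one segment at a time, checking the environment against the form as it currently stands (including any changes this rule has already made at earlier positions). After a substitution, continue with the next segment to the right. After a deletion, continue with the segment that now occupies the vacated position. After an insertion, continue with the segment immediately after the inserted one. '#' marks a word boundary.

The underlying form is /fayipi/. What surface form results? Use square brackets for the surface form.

(1) Final Vowel Lowering: [fayipi] → [fayipe]
(2) Intervocalic Voicing: [fayipe] → [fayibe]

[fayibe]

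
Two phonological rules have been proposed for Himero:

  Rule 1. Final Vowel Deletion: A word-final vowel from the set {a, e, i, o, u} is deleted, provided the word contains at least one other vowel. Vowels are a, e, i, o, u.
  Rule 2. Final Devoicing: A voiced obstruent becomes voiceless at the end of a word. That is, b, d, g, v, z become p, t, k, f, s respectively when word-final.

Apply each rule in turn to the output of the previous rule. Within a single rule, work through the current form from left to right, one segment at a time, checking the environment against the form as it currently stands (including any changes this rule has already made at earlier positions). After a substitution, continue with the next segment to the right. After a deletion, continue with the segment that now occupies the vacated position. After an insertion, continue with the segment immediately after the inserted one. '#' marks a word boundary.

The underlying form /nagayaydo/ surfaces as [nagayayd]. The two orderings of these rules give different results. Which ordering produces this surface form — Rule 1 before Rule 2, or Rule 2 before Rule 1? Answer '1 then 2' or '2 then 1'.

2 then 1

Order 1 then 2:
  1 Final Vowel Deletion: [nagayaydo] → [nagayayd]
  2 Final Devoicing: [nagayayd] → [nagayayt]
  result: [nagayayt]
Order 2 then 1:
  2 Final Devoicing: no change — [nagayaydo]
  1 Final Vowel Deletion: [nagayaydo] → [nagayayd]
  result: [nagayayd]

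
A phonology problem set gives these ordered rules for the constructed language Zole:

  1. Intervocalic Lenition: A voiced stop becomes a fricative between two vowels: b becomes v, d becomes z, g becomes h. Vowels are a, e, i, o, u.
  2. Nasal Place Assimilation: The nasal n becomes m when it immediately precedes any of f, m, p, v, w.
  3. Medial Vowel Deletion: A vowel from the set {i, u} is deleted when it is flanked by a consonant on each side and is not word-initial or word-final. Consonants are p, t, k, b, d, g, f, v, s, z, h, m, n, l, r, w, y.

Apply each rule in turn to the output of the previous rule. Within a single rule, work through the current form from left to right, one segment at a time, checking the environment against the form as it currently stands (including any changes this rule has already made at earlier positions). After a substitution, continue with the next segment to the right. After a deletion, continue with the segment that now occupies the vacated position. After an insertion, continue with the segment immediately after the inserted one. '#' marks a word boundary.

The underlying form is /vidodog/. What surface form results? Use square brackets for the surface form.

1 Intervocalic Lenition: [vidodog] → [vizozog]
2 Nasal Place Assimilation: no change — [vizozog]
3 Medial Vowel Deletion: [vizozog] → [vzozog]

[vzozog]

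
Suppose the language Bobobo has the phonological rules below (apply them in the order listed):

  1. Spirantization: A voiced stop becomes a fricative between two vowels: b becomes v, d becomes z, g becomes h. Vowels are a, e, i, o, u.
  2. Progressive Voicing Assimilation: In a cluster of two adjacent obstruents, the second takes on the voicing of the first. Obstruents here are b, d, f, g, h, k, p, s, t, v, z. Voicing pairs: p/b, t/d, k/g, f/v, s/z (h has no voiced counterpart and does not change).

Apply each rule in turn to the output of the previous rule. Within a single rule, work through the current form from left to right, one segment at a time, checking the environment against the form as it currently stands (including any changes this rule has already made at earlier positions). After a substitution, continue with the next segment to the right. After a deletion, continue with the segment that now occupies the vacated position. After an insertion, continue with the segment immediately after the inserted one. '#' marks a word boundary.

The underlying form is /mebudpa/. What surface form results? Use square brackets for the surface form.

[mevudba]

1 Spirantization: [mebudpa] → [mevudpa]
2 Progressive Voicing Assimilation: [mevudpa] → [mevudba]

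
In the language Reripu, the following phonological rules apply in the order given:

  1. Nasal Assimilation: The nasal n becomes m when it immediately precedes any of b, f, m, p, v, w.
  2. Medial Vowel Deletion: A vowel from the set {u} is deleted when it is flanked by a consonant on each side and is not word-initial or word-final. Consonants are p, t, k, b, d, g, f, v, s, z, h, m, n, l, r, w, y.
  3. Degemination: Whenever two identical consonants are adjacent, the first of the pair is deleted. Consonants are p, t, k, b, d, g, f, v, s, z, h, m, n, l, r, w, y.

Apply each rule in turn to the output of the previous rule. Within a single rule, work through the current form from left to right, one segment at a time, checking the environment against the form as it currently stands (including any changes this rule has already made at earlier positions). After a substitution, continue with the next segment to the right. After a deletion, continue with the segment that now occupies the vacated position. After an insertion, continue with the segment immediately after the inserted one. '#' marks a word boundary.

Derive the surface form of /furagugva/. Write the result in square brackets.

[fragva]

1 Nasal Assimilation: no change — [furagugva]
2 Medial Vowel Deletion: [furagugva] → [fraggva]
3 Degemination: [fraggva] → [fragva]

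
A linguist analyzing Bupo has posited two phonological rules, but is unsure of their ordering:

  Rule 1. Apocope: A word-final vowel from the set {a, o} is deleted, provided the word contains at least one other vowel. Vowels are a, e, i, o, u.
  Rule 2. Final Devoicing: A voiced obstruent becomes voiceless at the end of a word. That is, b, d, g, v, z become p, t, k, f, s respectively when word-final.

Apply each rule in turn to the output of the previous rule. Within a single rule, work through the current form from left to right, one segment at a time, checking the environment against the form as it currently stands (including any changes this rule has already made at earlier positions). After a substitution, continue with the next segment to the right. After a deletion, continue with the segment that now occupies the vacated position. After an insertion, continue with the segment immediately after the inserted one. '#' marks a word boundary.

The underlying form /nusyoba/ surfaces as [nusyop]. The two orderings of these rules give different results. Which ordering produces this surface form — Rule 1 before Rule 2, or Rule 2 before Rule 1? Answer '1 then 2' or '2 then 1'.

1 then 2

Order 1 then 2:
  1 Apocope: [nusyoba] → [nusyob]
  2 Final Devoicing: [nusyob] → [nusyop]
  result: [nusyop]
Order 2 then 1:
  2 Final Devoicing: no change — [nusyoba]
  1 Apocope: [nusyoba] → [nusyob]
  result: [nusyob]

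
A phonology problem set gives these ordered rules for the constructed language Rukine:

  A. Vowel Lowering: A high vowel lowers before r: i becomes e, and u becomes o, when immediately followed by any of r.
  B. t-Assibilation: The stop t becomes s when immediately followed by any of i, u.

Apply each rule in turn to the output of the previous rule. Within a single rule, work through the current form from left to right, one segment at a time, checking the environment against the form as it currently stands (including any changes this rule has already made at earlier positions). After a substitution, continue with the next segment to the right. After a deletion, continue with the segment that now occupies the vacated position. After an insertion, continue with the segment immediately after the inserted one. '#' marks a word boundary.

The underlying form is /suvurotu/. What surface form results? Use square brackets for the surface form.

[suvorosu]

A Vowel Lowering: [suvurotu] → [suvorotu]
B t-Assibilation: [suvorotu] → [suvorosu]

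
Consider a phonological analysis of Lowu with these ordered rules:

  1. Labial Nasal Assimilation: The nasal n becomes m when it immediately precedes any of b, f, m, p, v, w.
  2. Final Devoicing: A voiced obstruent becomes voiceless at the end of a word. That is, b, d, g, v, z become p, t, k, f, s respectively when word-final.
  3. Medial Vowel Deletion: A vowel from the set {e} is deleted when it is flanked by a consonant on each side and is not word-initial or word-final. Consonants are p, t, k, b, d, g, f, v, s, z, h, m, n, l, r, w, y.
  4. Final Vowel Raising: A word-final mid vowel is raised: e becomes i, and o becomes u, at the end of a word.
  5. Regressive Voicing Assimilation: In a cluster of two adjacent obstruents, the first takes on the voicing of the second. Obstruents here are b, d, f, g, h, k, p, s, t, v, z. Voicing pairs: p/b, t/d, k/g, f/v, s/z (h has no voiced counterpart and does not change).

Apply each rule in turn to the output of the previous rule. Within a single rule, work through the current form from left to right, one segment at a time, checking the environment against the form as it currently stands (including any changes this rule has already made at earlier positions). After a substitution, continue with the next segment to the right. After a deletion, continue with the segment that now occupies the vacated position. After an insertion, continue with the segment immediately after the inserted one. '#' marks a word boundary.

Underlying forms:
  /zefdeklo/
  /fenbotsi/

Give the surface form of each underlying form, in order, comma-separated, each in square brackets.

[svtklu], [fmbotsi]

/zefdeklo/:
  1 Labial Nasal Assimilation: no change — [zefdeklo]
  2 Final Devoicing: no change — [zefdeklo]
  3 Medial Vowel Deletion: [zefdeklo] → [zfdklo]
  4 Final Vowel Raising: [zfdklo] → [zfdklu]
  5 Regressive Voicing Assimilation: [zfdklu] → [svtklu]
/fenbotsi/:
  1 Labial Nasal Assimilation: [fenbotsi] → [fembotsi]
  2 Final Devoicing: no change — [fembotsi]
  3 Medial Vowel Deletion: [fembotsi] → [fmbotsi]
  4 Final Vowel Raising: no change — [fmbotsi]
  5 Regressive Voicing Assimilation: no change — [fmbotsi]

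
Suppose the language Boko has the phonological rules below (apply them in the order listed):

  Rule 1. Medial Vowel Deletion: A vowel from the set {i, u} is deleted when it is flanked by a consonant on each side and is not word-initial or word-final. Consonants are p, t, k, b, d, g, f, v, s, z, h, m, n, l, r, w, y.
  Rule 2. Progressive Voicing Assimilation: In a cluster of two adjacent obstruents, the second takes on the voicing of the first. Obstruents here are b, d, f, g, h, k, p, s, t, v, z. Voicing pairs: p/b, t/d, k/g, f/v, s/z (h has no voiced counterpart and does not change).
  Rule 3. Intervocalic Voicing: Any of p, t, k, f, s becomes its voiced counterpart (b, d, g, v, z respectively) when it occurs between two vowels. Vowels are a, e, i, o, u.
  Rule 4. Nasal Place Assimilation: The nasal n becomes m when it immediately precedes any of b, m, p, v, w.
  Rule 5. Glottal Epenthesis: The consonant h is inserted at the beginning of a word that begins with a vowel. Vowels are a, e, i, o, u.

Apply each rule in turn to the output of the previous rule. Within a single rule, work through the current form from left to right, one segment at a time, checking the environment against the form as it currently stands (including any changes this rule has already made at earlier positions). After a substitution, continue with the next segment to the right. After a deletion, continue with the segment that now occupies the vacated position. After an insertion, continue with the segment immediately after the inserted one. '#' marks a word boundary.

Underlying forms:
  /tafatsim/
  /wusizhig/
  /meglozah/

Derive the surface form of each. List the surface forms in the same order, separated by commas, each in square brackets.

/tafatsim/:
  Rule 1 Medial Vowel Deletion: [tafatsim] → [tafatsm]
  Rule 2 Progressive Voicing Assimilation: no change — [tafatsm]
  Rule 3 Intervocalic Voicing: [tafatsm] → [tavatsm]
  Rule 4 Nasal Place Assimilation: no change — [tavatsm]
  Rule 5 Glottal Epenthesis: no change — [tavatsm]
/wusizhig/:
  Rule 1 Medial Vowel Deletion: [wusizhig] → [wszhg]
  Rule 2 Progressive Voicing Assimilation: [wszhg] → [wsshk]
  Rule 3 Intervocalic Voicing: no change — [wsshk]
  Rule 4 Nasal Place Assimilation: no change — [wsshk]
  Rule 5 Glottal Epenthesis: no change — [wsshk]
/meglozah/:
  Rule 1 Medial Vowel Deletion: no change — [meglozah]
  Rule 2 Progressive Voicing Assimilation: no change — [meglozah]
  Rule 3 Intervocalic Voicing: no change — [meglozah]
  Rule 4 Nasal Place Assimilation: no change — [meglozah]
  Rule 5 Glottal Epenthesis: no change — [meglozah]

[tavatsm], [wsshk], [meglozah]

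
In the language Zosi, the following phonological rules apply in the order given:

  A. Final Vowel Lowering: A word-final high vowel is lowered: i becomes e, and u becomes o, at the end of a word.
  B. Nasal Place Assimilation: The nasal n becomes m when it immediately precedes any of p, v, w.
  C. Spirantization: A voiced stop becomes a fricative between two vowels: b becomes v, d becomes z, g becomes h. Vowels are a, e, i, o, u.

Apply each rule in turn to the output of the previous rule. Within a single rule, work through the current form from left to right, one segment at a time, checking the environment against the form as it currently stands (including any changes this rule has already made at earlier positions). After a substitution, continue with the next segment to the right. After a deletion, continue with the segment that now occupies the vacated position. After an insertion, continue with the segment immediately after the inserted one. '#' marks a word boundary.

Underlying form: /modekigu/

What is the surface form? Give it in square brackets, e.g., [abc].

[mozekiho]

A Final Vowel Lowering: [modekigu] → [modekigo]
B Nasal Place Assimilation: no change — [modekigo]
C Spirantization: [modekigo] → [mozekiho]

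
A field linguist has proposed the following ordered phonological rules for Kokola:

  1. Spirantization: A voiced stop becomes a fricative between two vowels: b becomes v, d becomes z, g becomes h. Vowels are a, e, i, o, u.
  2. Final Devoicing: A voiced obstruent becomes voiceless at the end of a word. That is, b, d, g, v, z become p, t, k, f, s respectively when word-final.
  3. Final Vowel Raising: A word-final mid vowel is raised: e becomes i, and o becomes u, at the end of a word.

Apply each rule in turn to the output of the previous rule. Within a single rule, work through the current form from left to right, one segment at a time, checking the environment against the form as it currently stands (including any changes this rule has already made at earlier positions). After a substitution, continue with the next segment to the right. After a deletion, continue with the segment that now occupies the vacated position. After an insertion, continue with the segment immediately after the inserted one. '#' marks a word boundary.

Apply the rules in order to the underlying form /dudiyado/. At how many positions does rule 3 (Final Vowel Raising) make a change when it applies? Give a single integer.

1 Spirantization: [dudiyado] → [duziyazo]
2 Final Devoicing: no change — [duziyazo]
3 Final Vowel Raising: [duziyazo] → [duziyazu]
Rule 3 changed 1 position(s).

1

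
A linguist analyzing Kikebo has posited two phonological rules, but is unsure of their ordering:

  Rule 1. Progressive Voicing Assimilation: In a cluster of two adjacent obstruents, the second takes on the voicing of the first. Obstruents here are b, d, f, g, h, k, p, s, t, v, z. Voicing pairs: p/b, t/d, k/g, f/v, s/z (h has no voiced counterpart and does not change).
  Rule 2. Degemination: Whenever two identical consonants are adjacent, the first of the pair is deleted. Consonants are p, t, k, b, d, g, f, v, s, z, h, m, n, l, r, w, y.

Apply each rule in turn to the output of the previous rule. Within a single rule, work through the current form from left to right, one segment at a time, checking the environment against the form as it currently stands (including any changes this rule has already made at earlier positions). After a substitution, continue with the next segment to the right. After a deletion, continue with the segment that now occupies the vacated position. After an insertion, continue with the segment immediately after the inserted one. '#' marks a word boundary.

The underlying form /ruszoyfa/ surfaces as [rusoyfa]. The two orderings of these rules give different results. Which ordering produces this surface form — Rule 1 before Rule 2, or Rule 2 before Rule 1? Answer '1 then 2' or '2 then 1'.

Order 1 then 2:
  1 Progressive Voicing Assimilation: [ruszoyfa] → [russoyfa]
  2 Degemination: [russoyfa] → [rusoyfa]
  result: [rusoyfa]
Order 2 then 1:
  2 Degemination: no change — [ruszoyfa]
  1 Progressive Voicing Assimilation: [ruszoyfa] → [russoyfa]
  result: [russoyfa]

1 then 2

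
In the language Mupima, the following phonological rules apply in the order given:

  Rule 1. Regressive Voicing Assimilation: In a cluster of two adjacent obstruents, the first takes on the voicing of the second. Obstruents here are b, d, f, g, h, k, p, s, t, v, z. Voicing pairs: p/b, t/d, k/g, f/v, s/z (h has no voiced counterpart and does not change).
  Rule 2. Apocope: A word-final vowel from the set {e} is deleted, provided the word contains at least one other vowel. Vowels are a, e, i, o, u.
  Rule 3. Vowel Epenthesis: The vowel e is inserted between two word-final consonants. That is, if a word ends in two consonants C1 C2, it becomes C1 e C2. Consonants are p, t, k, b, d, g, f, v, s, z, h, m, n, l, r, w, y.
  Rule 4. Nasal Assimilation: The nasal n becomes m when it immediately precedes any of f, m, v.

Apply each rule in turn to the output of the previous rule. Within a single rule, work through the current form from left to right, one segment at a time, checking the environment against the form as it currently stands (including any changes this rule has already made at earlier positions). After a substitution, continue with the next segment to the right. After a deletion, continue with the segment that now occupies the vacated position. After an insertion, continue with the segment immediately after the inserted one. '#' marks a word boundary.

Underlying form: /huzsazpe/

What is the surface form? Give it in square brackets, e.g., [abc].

[hussasep]

Rule 1 Regressive Voicing Assimilation: [huzsazpe] → [hussaspe]
Rule 2 Apocope: [hussaspe] → [hussasp]
Rule 3 Vowel Epenthesis: [hussasp] → [hussasep]
Rule 4 Nasal Assimilation: no change — [hussasep]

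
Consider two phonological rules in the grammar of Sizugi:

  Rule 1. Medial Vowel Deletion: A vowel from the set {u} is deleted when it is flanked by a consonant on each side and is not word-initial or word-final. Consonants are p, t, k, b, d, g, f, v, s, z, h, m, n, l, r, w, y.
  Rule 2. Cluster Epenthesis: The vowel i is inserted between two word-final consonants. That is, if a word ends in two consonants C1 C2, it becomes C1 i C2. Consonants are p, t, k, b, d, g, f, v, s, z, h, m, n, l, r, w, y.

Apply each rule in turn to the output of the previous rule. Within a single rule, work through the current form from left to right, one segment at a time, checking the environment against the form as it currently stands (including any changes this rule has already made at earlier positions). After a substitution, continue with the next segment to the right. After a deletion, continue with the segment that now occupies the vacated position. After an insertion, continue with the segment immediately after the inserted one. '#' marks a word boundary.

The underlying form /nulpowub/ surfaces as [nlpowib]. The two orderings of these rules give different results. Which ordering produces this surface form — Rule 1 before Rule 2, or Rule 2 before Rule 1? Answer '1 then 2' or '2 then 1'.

1 then 2

Order 1 then 2:
  1 Medial Vowel Deletion: [nulpowub] → [nlpowb]
  2 Cluster Epenthesis: [nlpowb] → [nlpowib]
  result: [nlpowib]
Order 2 then 1:
  2 Cluster Epenthesis: no change — [nulpowub]
  1 Medial Vowel Deletion: [nulpowub] → [nlpowb]
  result: [nlpowb]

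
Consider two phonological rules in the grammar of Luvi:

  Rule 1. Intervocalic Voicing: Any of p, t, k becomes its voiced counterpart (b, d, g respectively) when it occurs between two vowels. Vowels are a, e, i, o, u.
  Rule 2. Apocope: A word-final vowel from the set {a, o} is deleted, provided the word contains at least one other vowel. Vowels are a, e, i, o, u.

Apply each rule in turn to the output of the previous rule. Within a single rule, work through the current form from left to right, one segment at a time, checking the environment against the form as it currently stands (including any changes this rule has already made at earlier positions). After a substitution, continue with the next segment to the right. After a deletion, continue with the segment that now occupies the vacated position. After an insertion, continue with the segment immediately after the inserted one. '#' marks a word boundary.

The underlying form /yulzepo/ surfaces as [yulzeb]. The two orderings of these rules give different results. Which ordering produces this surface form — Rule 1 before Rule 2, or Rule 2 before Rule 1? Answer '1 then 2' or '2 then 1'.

1 then 2

Order 1 then 2:
  1 Intervocalic Voicing: [yulzepo] → [yulzebo]
  2 Apocope: [yulzebo] → [yulzeb]
  result: [yulzeb]
Order 2 then 1:
  2 Apocope: [yulzepo] → [yulzep]
  1 Intervocalic Voicing: no change — [yulzep]
  result: [yulzep]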